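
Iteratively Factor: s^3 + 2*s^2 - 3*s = (s + 3)*(s^2 - s) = (s - 1)*(s + 3)*(s)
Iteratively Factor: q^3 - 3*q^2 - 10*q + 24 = (q - 4)*(q^2 + q - 6) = (q - 4)*(q - 2)*(q + 3)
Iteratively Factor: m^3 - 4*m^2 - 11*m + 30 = (m + 3)*(m^2 - 7*m + 10) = (m - 5)*(m + 3)*(m - 2)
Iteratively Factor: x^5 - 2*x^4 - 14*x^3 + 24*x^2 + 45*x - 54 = (x + 2)*(x^4 - 4*x^3 - 6*x^2 + 36*x - 27) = (x - 3)*(x + 2)*(x^3 - x^2 - 9*x + 9) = (x - 3)*(x - 1)*(x + 2)*(x^2 - 9) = (x - 3)*(x - 1)*(x + 2)*(x + 3)*(x - 3)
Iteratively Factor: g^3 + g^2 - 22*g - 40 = (g + 4)*(g^2 - 3*g - 10) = (g + 2)*(g + 4)*(g - 5)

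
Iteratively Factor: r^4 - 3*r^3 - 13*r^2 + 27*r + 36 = (r - 3)*(r^3 - 13*r - 12) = (r - 4)*(r - 3)*(r^2 + 4*r + 3) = (r - 4)*(r - 3)*(r + 3)*(r + 1)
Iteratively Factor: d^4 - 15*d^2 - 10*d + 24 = (d - 1)*(d^3 + d^2 - 14*d - 24) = (d - 1)*(d + 2)*(d^2 - d - 12) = (d - 4)*(d - 1)*(d + 2)*(d + 3)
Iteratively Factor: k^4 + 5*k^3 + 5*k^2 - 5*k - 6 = (k + 1)*(k^3 + 4*k^2 + k - 6) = (k + 1)*(k + 3)*(k^2 + k - 2) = (k + 1)*(k + 2)*(k + 3)*(k - 1)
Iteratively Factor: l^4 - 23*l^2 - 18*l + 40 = (l + 4)*(l^3 - 4*l^2 - 7*l + 10) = (l - 1)*(l + 4)*(l^2 - 3*l - 10) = (l - 1)*(l + 2)*(l + 4)*(l - 5)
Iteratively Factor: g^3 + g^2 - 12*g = (g + 4)*(g^2 - 3*g) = (g - 3)*(g + 4)*(g)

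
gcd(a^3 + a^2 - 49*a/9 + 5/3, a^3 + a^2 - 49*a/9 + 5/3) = a^3 + a^2 - 49*a/9 + 5/3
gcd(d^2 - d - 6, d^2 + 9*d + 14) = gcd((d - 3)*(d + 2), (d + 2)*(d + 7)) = d + 2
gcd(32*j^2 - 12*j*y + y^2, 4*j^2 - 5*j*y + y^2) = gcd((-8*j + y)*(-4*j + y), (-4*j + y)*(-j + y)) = -4*j + y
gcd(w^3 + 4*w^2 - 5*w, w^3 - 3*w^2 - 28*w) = w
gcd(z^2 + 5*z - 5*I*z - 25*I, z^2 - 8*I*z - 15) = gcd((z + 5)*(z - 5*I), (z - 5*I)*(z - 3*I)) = z - 5*I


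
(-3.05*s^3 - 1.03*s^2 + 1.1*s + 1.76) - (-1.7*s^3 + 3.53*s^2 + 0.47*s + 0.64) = -1.35*s^3 - 4.56*s^2 + 0.63*s + 1.12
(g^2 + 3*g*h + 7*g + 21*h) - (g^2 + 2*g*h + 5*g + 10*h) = g*h + 2*g + 11*h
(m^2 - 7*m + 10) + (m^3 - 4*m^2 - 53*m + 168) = m^3 - 3*m^2 - 60*m + 178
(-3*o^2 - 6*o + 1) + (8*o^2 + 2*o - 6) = 5*o^2 - 4*o - 5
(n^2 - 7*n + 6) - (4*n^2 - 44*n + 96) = -3*n^2 + 37*n - 90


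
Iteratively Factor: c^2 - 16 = (c + 4)*(c - 4)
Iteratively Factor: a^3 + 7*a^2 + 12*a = (a)*(a^2 + 7*a + 12) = a*(a + 4)*(a + 3)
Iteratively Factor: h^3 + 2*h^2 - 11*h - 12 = (h + 1)*(h^2 + h - 12) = (h - 3)*(h + 1)*(h + 4)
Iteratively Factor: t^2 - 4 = (t + 2)*(t - 2)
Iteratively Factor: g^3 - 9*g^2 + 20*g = (g - 4)*(g^2 - 5*g) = (g - 5)*(g - 4)*(g)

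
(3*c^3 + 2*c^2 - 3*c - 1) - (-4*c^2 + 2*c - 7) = 3*c^3 + 6*c^2 - 5*c + 6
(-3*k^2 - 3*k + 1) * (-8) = 24*k^2 + 24*k - 8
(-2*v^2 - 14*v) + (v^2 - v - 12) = -v^2 - 15*v - 12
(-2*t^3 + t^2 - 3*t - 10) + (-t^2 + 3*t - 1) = -2*t^3 - 11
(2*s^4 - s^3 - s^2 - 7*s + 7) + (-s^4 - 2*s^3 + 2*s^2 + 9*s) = s^4 - 3*s^3 + s^2 + 2*s + 7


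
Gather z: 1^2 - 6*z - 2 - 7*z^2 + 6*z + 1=-7*z^2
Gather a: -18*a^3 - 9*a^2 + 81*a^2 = -18*a^3 + 72*a^2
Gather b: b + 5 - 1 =b + 4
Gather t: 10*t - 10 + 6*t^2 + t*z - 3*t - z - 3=6*t^2 + t*(z + 7) - z - 13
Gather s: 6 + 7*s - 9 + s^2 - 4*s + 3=s^2 + 3*s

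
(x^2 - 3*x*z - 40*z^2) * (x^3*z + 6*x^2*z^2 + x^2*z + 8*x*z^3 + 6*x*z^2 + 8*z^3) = x^5*z + 3*x^4*z^2 + x^4*z - 50*x^3*z^3 + 3*x^3*z^2 - 264*x^2*z^4 - 50*x^2*z^3 - 320*x*z^5 - 264*x*z^4 - 320*z^5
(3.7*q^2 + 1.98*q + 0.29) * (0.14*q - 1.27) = 0.518*q^3 - 4.4218*q^2 - 2.474*q - 0.3683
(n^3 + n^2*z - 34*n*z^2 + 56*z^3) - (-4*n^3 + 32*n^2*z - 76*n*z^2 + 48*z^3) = 5*n^3 - 31*n^2*z + 42*n*z^2 + 8*z^3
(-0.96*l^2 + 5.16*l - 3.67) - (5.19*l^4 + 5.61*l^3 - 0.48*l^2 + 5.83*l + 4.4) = -5.19*l^4 - 5.61*l^3 - 0.48*l^2 - 0.67*l - 8.07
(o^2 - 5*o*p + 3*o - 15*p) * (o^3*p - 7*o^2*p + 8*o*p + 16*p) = o^5*p - 5*o^4*p^2 - 4*o^4*p + 20*o^3*p^2 - 13*o^3*p + 65*o^2*p^2 + 40*o^2*p - 200*o*p^2 + 48*o*p - 240*p^2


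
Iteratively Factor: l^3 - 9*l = (l + 3)*(l^2 - 3*l) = (l - 3)*(l + 3)*(l)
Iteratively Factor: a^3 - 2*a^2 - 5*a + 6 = (a - 3)*(a^2 + a - 2) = (a - 3)*(a + 2)*(a - 1)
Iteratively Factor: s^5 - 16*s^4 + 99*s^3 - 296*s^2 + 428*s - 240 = (s - 5)*(s^4 - 11*s^3 + 44*s^2 - 76*s + 48) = (s - 5)*(s - 2)*(s^3 - 9*s^2 + 26*s - 24) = (s - 5)*(s - 4)*(s - 2)*(s^2 - 5*s + 6) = (s - 5)*(s - 4)*(s - 3)*(s - 2)*(s - 2)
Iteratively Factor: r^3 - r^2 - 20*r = (r + 4)*(r^2 - 5*r) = r*(r + 4)*(r - 5)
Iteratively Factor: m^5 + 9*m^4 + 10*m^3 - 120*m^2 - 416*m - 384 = (m + 2)*(m^4 + 7*m^3 - 4*m^2 - 112*m - 192) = (m + 2)*(m + 4)*(m^3 + 3*m^2 - 16*m - 48) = (m + 2)*(m + 3)*(m + 4)*(m^2 - 16) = (m + 2)*(m + 3)*(m + 4)^2*(m - 4)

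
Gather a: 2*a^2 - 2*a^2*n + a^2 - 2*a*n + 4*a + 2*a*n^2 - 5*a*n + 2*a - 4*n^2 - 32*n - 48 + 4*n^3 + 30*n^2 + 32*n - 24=a^2*(3 - 2*n) + a*(2*n^2 - 7*n + 6) + 4*n^3 + 26*n^2 - 72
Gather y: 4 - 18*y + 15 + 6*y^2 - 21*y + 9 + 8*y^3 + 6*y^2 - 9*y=8*y^3 + 12*y^2 - 48*y + 28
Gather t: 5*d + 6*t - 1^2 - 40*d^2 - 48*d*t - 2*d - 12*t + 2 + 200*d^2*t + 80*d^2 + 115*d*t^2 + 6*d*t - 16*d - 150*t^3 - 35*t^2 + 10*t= 40*d^2 - 13*d - 150*t^3 + t^2*(115*d - 35) + t*(200*d^2 - 42*d + 4) + 1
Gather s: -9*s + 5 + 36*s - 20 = 27*s - 15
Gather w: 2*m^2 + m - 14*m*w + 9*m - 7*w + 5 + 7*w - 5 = 2*m^2 - 14*m*w + 10*m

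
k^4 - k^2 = k^2*(k - 1)*(k + 1)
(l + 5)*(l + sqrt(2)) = l^2 + sqrt(2)*l + 5*l + 5*sqrt(2)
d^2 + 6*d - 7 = (d - 1)*(d + 7)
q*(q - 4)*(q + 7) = q^3 + 3*q^2 - 28*q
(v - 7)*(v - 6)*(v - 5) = v^3 - 18*v^2 + 107*v - 210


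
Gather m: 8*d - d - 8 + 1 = 7*d - 7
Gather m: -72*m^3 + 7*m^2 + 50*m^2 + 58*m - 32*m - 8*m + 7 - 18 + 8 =-72*m^3 + 57*m^2 + 18*m - 3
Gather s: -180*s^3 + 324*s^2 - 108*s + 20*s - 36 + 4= -180*s^3 + 324*s^2 - 88*s - 32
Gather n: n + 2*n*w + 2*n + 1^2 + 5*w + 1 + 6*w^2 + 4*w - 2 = n*(2*w + 3) + 6*w^2 + 9*w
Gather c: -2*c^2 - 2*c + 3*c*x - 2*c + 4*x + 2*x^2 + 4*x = -2*c^2 + c*(3*x - 4) + 2*x^2 + 8*x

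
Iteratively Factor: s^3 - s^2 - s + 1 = (s - 1)*(s^2 - 1) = (s - 1)^2*(s + 1)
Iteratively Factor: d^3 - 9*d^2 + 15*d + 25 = (d + 1)*(d^2 - 10*d + 25) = (d - 5)*(d + 1)*(d - 5)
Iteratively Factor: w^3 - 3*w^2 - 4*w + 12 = (w - 3)*(w^2 - 4) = (w - 3)*(w + 2)*(w - 2)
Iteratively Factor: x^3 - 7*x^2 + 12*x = (x - 4)*(x^2 - 3*x) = x*(x - 4)*(x - 3)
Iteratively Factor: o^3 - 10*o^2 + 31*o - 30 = (o - 2)*(o^2 - 8*o + 15) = (o - 3)*(o - 2)*(o - 5)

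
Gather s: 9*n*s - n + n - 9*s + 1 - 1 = s*(9*n - 9)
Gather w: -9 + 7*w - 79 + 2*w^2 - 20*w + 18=2*w^2 - 13*w - 70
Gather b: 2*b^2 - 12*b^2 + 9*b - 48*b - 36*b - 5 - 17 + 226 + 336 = -10*b^2 - 75*b + 540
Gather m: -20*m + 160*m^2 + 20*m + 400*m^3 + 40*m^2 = 400*m^3 + 200*m^2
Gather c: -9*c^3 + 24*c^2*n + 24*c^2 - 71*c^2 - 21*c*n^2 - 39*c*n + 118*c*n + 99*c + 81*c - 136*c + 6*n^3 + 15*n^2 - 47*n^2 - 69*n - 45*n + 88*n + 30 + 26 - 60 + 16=-9*c^3 + c^2*(24*n - 47) + c*(-21*n^2 + 79*n + 44) + 6*n^3 - 32*n^2 - 26*n + 12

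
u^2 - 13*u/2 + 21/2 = (u - 7/2)*(u - 3)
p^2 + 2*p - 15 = (p - 3)*(p + 5)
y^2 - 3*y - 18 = (y - 6)*(y + 3)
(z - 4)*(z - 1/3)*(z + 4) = z^3 - z^2/3 - 16*z + 16/3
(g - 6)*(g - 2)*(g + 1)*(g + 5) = g^4 - 2*g^3 - 31*g^2 + 32*g + 60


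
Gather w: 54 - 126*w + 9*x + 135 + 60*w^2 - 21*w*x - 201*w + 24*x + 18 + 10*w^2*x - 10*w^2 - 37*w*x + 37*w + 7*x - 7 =w^2*(10*x + 50) + w*(-58*x - 290) + 40*x + 200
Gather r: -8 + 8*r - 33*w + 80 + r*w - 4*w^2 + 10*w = r*(w + 8) - 4*w^2 - 23*w + 72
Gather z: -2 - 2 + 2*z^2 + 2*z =2*z^2 + 2*z - 4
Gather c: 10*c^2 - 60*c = 10*c^2 - 60*c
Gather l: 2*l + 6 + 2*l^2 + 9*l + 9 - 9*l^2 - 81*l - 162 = -7*l^2 - 70*l - 147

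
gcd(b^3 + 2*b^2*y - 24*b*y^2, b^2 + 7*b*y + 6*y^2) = b + 6*y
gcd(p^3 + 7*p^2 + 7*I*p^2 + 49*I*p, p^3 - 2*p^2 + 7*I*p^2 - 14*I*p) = p^2 + 7*I*p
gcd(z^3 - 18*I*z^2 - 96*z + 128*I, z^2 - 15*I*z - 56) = z - 8*I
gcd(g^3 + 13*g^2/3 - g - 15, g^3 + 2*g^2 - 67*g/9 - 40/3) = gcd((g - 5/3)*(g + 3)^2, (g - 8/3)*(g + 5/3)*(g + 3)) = g + 3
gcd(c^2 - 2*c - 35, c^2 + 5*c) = c + 5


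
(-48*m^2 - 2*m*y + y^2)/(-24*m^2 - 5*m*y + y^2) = (6*m + y)/(3*m + y)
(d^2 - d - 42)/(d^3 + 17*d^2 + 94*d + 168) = (d - 7)/(d^2 + 11*d + 28)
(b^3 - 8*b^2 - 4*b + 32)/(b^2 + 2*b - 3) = (b^3 - 8*b^2 - 4*b + 32)/(b^2 + 2*b - 3)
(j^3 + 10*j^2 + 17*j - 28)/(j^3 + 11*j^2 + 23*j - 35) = (j + 4)/(j + 5)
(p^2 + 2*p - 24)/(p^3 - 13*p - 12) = (p + 6)/(p^2 + 4*p + 3)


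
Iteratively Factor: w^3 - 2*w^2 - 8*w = (w + 2)*(w^2 - 4*w) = (w - 4)*(w + 2)*(w)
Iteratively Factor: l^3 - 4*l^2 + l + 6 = (l - 2)*(l^2 - 2*l - 3) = (l - 3)*(l - 2)*(l + 1)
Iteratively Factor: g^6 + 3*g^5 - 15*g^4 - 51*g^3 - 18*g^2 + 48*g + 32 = (g - 4)*(g^5 + 7*g^4 + 13*g^3 + g^2 - 14*g - 8) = (g - 4)*(g + 4)*(g^4 + 3*g^3 + g^2 - 3*g - 2) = (g - 4)*(g + 2)*(g + 4)*(g^3 + g^2 - g - 1) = (g - 4)*(g + 1)*(g + 2)*(g + 4)*(g^2 - 1) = (g - 4)*(g + 1)^2*(g + 2)*(g + 4)*(g - 1)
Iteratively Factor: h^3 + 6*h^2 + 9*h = (h + 3)*(h^2 + 3*h) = h*(h + 3)*(h + 3)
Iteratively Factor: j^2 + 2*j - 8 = (j + 4)*(j - 2)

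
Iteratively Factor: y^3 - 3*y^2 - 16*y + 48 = (y - 4)*(y^2 + y - 12) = (y - 4)*(y - 3)*(y + 4)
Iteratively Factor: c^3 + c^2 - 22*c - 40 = (c + 4)*(c^2 - 3*c - 10) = (c - 5)*(c + 4)*(c + 2)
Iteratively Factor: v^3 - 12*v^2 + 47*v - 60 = (v - 5)*(v^2 - 7*v + 12) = (v - 5)*(v - 4)*(v - 3)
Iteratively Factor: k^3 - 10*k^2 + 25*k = (k)*(k^2 - 10*k + 25) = k*(k - 5)*(k - 5)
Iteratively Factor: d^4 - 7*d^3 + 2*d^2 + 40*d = (d - 5)*(d^3 - 2*d^2 - 8*d) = (d - 5)*(d - 4)*(d^2 + 2*d) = d*(d - 5)*(d - 4)*(d + 2)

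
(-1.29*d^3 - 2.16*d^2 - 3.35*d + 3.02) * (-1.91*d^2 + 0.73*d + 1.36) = 2.4639*d^5 + 3.1839*d^4 + 3.0673*d^3 - 11.1513*d^2 - 2.3514*d + 4.1072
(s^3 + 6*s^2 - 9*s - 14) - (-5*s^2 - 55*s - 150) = s^3 + 11*s^2 + 46*s + 136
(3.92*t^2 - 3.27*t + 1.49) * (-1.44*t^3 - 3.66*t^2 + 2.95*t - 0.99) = -5.6448*t^5 - 9.6384*t^4 + 21.3866*t^3 - 18.9807*t^2 + 7.6328*t - 1.4751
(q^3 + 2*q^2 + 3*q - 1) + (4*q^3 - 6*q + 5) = 5*q^3 + 2*q^2 - 3*q + 4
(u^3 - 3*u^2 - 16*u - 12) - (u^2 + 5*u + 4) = u^3 - 4*u^2 - 21*u - 16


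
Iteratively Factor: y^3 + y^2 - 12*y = (y - 3)*(y^2 + 4*y) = y*(y - 3)*(y + 4)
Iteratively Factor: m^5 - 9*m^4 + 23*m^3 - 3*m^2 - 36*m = (m - 3)*(m^4 - 6*m^3 + 5*m^2 + 12*m) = (m - 3)*(m + 1)*(m^3 - 7*m^2 + 12*m) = m*(m - 3)*(m + 1)*(m^2 - 7*m + 12) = m*(m - 3)^2*(m + 1)*(m - 4)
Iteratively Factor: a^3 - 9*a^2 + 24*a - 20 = (a - 5)*(a^2 - 4*a + 4) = (a - 5)*(a - 2)*(a - 2)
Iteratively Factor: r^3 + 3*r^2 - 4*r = (r + 4)*(r^2 - r) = r*(r + 4)*(r - 1)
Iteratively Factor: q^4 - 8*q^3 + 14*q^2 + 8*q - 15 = (q - 1)*(q^3 - 7*q^2 + 7*q + 15) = (q - 3)*(q - 1)*(q^2 - 4*q - 5) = (q - 3)*(q - 1)*(q + 1)*(q - 5)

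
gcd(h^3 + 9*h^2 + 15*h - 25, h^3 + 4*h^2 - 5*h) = h^2 + 4*h - 5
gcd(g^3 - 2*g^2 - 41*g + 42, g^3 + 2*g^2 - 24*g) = g + 6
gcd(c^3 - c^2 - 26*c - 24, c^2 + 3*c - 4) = c + 4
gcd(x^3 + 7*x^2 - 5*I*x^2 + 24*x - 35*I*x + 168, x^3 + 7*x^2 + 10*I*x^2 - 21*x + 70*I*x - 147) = x^2 + x*(7 + 3*I) + 21*I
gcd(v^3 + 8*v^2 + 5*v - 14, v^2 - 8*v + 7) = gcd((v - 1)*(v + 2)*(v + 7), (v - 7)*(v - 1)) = v - 1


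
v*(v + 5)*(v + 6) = v^3 + 11*v^2 + 30*v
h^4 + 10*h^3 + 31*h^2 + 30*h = h*(h + 2)*(h + 3)*(h + 5)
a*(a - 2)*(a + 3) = a^3 + a^2 - 6*a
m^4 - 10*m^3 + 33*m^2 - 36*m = m*(m - 4)*(m - 3)^2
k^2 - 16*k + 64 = (k - 8)^2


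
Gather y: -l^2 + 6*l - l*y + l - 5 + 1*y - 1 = -l^2 + 7*l + y*(1 - l) - 6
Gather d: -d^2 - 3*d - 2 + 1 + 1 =-d^2 - 3*d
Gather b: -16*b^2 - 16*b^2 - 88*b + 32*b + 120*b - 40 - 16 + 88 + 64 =-32*b^2 + 64*b + 96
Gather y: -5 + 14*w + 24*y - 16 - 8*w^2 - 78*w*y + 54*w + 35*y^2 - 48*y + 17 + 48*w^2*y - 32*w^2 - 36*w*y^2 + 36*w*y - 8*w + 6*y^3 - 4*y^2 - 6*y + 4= -40*w^2 + 60*w + 6*y^3 + y^2*(31 - 36*w) + y*(48*w^2 - 42*w - 30)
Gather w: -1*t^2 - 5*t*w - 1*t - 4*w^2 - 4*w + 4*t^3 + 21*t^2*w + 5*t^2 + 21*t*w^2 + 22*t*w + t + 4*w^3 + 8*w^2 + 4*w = 4*t^3 + 4*t^2 + 4*w^3 + w^2*(21*t + 4) + w*(21*t^2 + 17*t)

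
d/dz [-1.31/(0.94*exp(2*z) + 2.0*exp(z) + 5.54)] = (2.4628*exp(z) + 2.62)*exp(z)/(0.94*exp(2*z) + 2.0*exp(z) + 5.54)^2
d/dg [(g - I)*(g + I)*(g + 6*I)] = 3*g^2 + 12*I*g + 1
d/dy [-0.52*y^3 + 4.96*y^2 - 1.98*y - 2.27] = -1.56*y^2 + 9.92*y - 1.98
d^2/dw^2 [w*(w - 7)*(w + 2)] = 6*w - 10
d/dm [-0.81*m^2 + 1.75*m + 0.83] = 1.75 - 1.62*m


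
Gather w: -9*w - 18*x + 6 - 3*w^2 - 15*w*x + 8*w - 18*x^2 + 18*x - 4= -3*w^2 + w*(-15*x - 1) - 18*x^2 + 2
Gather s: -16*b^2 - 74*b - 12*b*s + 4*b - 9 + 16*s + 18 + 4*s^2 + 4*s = -16*b^2 - 70*b + 4*s^2 + s*(20 - 12*b) + 9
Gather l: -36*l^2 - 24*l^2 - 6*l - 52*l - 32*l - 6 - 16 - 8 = -60*l^2 - 90*l - 30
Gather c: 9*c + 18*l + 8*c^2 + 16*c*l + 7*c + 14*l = 8*c^2 + c*(16*l + 16) + 32*l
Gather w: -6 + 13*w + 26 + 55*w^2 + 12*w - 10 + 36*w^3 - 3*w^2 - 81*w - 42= 36*w^3 + 52*w^2 - 56*w - 32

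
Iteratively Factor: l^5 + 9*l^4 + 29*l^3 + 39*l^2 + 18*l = (l + 2)*(l^4 + 7*l^3 + 15*l^2 + 9*l) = l*(l + 2)*(l^3 + 7*l^2 + 15*l + 9) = l*(l + 2)*(l + 3)*(l^2 + 4*l + 3) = l*(l + 1)*(l + 2)*(l + 3)*(l + 3)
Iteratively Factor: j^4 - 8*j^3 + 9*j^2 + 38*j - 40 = (j + 2)*(j^3 - 10*j^2 + 29*j - 20) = (j - 5)*(j + 2)*(j^2 - 5*j + 4) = (j - 5)*(j - 1)*(j + 2)*(j - 4)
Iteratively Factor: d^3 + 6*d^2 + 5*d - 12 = (d - 1)*(d^2 + 7*d + 12) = (d - 1)*(d + 4)*(d + 3)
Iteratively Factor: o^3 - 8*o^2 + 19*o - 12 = (o - 4)*(o^2 - 4*o + 3) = (o - 4)*(o - 3)*(o - 1)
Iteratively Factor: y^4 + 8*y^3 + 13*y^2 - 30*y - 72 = (y + 3)*(y^3 + 5*y^2 - 2*y - 24) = (y - 2)*(y + 3)*(y^2 + 7*y + 12) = (y - 2)*(y + 3)^2*(y + 4)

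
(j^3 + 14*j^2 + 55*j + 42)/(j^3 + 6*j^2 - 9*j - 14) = (j + 6)/(j - 2)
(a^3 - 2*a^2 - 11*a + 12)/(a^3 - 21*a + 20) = (a + 3)/(a + 5)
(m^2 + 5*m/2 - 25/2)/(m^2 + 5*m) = (m - 5/2)/m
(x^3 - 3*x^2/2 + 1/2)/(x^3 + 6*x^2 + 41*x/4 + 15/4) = 2*(x^2 - 2*x + 1)/(2*x^2 + 11*x + 15)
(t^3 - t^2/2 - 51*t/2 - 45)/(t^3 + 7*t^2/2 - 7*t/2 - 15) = (t - 6)/(t - 2)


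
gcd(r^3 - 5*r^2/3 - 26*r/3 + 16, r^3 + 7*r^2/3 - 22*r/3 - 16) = r^2 + r/3 - 8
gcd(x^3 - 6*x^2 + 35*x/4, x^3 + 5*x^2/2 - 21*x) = x^2 - 7*x/2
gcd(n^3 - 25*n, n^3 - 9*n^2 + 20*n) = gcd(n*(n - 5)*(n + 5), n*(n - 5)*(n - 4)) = n^2 - 5*n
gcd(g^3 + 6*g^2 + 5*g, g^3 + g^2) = g^2 + g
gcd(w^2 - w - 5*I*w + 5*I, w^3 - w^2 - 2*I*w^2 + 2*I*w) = w - 1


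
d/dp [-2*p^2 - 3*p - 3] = -4*p - 3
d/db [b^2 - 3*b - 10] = 2*b - 3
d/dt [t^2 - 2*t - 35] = 2*t - 2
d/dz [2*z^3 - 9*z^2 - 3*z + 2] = 6*z^2 - 18*z - 3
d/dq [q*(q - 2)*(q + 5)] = 3*q^2 + 6*q - 10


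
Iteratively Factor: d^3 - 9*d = (d + 3)*(d^2 - 3*d) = d*(d + 3)*(d - 3)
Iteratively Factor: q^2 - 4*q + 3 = (q - 1)*(q - 3)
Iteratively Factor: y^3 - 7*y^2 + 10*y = (y - 5)*(y^2 - 2*y) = (y - 5)*(y - 2)*(y)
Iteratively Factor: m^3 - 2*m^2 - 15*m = (m)*(m^2 - 2*m - 15) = m*(m + 3)*(m - 5)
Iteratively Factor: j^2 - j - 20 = (j + 4)*(j - 5)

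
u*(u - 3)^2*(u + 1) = u^4 - 5*u^3 + 3*u^2 + 9*u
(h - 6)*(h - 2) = h^2 - 8*h + 12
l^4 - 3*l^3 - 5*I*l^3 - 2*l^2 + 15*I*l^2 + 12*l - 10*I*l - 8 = (l - 2)*(l - 1)*(l - 4*I)*(l - I)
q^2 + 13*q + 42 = (q + 6)*(q + 7)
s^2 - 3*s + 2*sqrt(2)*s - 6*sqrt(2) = (s - 3)*(s + 2*sqrt(2))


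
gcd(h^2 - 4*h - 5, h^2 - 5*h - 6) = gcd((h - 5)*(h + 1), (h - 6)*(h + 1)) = h + 1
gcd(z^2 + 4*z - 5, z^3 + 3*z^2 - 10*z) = z + 5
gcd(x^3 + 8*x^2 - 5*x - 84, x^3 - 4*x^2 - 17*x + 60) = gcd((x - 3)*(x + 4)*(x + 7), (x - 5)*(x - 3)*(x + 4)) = x^2 + x - 12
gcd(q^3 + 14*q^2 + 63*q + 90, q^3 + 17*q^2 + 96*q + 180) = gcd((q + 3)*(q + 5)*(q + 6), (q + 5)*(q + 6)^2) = q^2 + 11*q + 30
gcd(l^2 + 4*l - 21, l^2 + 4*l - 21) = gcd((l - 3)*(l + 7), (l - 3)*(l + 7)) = l^2 + 4*l - 21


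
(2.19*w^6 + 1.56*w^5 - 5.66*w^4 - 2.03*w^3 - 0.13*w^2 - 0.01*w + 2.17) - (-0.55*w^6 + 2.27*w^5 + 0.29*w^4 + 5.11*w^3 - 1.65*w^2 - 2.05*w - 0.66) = 2.74*w^6 - 0.71*w^5 - 5.95*w^4 - 7.14*w^3 + 1.52*w^2 + 2.04*w + 2.83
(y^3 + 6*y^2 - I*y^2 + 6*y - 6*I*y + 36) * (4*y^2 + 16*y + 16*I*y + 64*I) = 4*y^5 + 40*y^4 + 12*I*y^4 + 136*y^3 + 120*I*y^3 + 400*y^2 + 384*I*y^2 + 960*y + 960*I*y + 2304*I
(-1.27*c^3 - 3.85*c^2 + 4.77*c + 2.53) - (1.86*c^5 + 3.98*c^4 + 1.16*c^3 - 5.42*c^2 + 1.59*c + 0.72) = -1.86*c^5 - 3.98*c^4 - 2.43*c^3 + 1.57*c^2 + 3.18*c + 1.81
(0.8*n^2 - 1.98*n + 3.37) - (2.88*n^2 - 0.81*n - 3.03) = -2.08*n^2 - 1.17*n + 6.4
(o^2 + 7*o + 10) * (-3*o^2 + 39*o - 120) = -3*o^4 + 18*o^3 + 123*o^2 - 450*o - 1200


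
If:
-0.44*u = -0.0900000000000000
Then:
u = 0.20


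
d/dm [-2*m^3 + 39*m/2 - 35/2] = 39/2 - 6*m^2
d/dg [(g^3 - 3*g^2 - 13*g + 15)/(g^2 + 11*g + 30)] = (g^4 + 22*g^3 + 70*g^2 - 210*g - 555)/(g^4 + 22*g^3 + 181*g^2 + 660*g + 900)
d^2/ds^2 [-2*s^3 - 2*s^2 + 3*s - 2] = -12*s - 4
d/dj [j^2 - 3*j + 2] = 2*j - 3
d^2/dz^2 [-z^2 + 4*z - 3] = -2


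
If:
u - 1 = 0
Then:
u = 1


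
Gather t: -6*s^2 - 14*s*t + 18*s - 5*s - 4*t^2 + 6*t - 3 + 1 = -6*s^2 + 13*s - 4*t^2 + t*(6 - 14*s) - 2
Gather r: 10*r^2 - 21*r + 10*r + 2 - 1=10*r^2 - 11*r + 1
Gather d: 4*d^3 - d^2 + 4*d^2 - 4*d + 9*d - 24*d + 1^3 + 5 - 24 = 4*d^3 + 3*d^2 - 19*d - 18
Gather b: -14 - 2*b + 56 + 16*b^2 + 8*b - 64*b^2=-48*b^2 + 6*b + 42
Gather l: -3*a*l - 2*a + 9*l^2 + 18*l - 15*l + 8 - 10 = -2*a + 9*l^2 + l*(3 - 3*a) - 2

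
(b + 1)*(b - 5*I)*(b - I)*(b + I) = b^4 + b^3 - 5*I*b^3 + b^2 - 5*I*b^2 + b - 5*I*b - 5*I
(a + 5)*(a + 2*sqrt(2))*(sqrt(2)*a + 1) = sqrt(2)*a^3 + 5*a^2 + 5*sqrt(2)*a^2 + 2*sqrt(2)*a + 25*a + 10*sqrt(2)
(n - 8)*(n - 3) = n^2 - 11*n + 24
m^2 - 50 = (m - 5*sqrt(2))*(m + 5*sqrt(2))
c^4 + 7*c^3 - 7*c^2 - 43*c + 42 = (c - 2)*(c - 1)*(c + 3)*(c + 7)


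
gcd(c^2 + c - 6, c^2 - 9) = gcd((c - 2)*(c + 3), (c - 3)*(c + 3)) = c + 3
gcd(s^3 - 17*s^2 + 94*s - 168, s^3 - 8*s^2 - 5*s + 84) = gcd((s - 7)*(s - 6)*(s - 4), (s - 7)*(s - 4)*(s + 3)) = s^2 - 11*s + 28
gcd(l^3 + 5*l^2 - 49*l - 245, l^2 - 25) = l + 5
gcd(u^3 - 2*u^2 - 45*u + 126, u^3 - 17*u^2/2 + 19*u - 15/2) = u - 3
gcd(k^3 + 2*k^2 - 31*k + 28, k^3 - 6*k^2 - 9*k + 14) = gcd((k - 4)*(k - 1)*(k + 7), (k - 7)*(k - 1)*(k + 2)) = k - 1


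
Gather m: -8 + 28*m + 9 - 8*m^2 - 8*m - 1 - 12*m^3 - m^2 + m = -12*m^3 - 9*m^2 + 21*m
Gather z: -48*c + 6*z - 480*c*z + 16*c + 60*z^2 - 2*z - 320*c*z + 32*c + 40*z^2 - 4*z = -800*c*z + 100*z^2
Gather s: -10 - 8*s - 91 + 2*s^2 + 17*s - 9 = 2*s^2 + 9*s - 110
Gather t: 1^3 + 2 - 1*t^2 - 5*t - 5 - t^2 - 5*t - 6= -2*t^2 - 10*t - 8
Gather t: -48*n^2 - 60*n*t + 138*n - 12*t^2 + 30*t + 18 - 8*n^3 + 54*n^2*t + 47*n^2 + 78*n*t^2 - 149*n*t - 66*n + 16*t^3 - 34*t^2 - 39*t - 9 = -8*n^3 - n^2 + 72*n + 16*t^3 + t^2*(78*n - 46) + t*(54*n^2 - 209*n - 9) + 9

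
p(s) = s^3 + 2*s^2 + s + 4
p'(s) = 3*s^2 + 4*s + 1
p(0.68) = 5.92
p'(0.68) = 5.11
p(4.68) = 154.99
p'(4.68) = 85.43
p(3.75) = 88.61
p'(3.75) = 58.19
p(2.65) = 39.30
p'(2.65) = 32.67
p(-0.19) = 3.88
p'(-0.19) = 0.35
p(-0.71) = 3.94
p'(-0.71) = -0.33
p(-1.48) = 3.66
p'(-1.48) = 1.65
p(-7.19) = -271.49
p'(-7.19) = 127.33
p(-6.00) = -146.00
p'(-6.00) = 85.00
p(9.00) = 904.00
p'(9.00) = 280.00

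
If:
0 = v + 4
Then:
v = -4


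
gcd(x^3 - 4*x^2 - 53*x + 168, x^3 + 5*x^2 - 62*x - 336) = x^2 - x - 56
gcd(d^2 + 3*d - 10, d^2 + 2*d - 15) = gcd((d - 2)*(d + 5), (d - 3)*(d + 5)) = d + 5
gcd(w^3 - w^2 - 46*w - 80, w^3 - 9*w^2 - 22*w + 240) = w^2 - 3*w - 40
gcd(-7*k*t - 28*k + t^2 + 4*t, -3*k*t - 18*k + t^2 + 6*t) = 1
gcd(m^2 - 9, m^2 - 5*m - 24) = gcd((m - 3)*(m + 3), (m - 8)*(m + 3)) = m + 3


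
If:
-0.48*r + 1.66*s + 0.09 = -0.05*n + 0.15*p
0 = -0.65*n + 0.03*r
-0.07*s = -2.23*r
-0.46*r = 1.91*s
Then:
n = 0.00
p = 0.60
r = 0.00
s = 0.00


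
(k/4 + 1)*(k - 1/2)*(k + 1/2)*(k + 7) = k^4/4 + 11*k^3/4 + 111*k^2/16 - 11*k/16 - 7/4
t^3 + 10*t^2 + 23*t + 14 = (t + 1)*(t + 2)*(t + 7)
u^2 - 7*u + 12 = (u - 4)*(u - 3)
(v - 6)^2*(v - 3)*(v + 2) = v^4 - 13*v^3 + 42*v^2 + 36*v - 216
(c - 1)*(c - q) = c^2 - c*q - c + q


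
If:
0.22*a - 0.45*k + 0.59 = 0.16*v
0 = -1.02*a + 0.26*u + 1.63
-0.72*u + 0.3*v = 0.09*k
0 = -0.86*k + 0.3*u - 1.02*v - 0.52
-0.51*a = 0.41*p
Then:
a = 1.09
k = 3.19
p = -1.36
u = -1.97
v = -3.78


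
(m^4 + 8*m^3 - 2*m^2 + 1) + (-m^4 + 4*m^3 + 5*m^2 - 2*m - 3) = 12*m^3 + 3*m^2 - 2*m - 2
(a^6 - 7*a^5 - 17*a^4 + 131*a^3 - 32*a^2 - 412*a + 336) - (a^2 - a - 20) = a^6 - 7*a^5 - 17*a^4 + 131*a^3 - 33*a^2 - 411*a + 356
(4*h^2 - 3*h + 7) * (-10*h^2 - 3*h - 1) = -40*h^4 + 18*h^3 - 65*h^2 - 18*h - 7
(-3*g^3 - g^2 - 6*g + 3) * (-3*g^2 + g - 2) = 9*g^5 + 23*g^3 - 13*g^2 + 15*g - 6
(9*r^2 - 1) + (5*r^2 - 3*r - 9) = 14*r^2 - 3*r - 10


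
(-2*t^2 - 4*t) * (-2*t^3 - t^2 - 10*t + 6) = 4*t^5 + 10*t^4 + 24*t^3 + 28*t^2 - 24*t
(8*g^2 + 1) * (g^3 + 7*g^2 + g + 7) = 8*g^5 + 56*g^4 + 9*g^3 + 63*g^2 + g + 7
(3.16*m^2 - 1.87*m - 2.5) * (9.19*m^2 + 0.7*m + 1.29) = 29.0404*m^4 - 14.9733*m^3 - 20.2076*m^2 - 4.1623*m - 3.225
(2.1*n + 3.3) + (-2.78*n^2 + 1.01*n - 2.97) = -2.78*n^2 + 3.11*n + 0.33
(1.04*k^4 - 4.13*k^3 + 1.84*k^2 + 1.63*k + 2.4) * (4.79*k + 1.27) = 4.9816*k^5 - 18.4619*k^4 + 3.5685*k^3 + 10.1445*k^2 + 13.5661*k + 3.048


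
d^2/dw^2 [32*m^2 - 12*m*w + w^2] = 2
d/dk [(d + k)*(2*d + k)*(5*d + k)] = 17*d^2 + 16*d*k + 3*k^2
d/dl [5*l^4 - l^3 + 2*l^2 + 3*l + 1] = 20*l^3 - 3*l^2 + 4*l + 3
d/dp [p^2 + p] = 2*p + 1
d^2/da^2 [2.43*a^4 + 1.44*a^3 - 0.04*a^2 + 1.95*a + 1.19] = 29.16*a^2 + 8.64*a - 0.08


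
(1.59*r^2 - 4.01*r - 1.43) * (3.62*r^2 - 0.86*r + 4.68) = 5.7558*r^4 - 15.8836*r^3 + 5.7132*r^2 - 17.537*r - 6.6924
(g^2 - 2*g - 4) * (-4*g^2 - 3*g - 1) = -4*g^4 + 5*g^3 + 21*g^2 + 14*g + 4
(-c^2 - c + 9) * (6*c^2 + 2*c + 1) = -6*c^4 - 8*c^3 + 51*c^2 + 17*c + 9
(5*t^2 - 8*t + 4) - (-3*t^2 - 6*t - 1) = 8*t^2 - 2*t + 5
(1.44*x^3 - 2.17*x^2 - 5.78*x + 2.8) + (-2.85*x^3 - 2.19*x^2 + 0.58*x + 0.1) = -1.41*x^3 - 4.36*x^2 - 5.2*x + 2.9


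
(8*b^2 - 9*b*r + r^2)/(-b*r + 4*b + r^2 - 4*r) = (-8*b + r)/(r - 4)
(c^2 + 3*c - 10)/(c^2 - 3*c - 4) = (-c^2 - 3*c + 10)/(-c^2 + 3*c + 4)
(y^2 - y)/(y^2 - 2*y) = (y - 1)/(y - 2)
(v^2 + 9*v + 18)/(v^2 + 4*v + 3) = (v + 6)/(v + 1)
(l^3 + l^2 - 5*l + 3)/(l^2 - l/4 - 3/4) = 4*(l^2 + 2*l - 3)/(4*l + 3)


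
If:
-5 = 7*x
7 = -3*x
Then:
No Solution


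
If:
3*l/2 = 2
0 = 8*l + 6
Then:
No Solution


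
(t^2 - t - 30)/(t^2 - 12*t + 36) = (t + 5)/(t - 6)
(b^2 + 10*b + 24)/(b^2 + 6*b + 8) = (b + 6)/(b + 2)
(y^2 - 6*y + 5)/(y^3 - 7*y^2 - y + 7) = (y - 5)/(y^2 - 6*y - 7)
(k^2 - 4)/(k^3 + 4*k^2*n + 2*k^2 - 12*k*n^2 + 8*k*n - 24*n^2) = (k - 2)/(k^2 + 4*k*n - 12*n^2)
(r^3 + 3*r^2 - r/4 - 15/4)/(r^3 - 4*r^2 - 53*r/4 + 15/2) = (2*r^2 + r - 3)/(2*r^2 - 13*r + 6)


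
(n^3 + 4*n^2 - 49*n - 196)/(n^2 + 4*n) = n - 49/n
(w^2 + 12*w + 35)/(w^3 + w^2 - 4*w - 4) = (w^2 + 12*w + 35)/(w^3 + w^2 - 4*w - 4)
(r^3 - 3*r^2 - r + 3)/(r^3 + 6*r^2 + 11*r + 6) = (r^2 - 4*r + 3)/(r^2 + 5*r + 6)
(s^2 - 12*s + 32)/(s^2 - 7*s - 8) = (s - 4)/(s + 1)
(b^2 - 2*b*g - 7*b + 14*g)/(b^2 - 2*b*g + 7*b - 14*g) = (b - 7)/(b + 7)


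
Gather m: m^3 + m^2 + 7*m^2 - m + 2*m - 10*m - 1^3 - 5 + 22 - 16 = m^3 + 8*m^2 - 9*m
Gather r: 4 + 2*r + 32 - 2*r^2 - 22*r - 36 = -2*r^2 - 20*r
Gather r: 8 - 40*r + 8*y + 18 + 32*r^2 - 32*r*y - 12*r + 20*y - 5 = 32*r^2 + r*(-32*y - 52) + 28*y + 21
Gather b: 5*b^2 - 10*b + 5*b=5*b^2 - 5*b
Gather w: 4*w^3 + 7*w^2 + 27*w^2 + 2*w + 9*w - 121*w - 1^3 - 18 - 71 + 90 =4*w^3 + 34*w^2 - 110*w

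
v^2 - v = v*(v - 1)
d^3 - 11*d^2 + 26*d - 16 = (d - 8)*(d - 2)*(d - 1)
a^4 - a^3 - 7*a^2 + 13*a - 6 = (a - 2)*(a - 1)^2*(a + 3)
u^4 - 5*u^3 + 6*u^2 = u^2*(u - 3)*(u - 2)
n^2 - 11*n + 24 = (n - 8)*(n - 3)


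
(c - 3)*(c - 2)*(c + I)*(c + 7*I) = c^4 - 5*c^3 + 8*I*c^3 - c^2 - 40*I*c^2 + 35*c + 48*I*c - 42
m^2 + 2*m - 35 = (m - 5)*(m + 7)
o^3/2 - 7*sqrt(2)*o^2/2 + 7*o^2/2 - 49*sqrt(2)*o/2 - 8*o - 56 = (o/2 + sqrt(2)/2)*(o + 7)*(o - 8*sqrt(2))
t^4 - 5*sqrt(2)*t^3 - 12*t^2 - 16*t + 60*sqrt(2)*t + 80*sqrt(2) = (t - 4)*(t + 2)^2*(t - 5*sqrt(2))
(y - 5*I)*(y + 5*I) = y^2 + 25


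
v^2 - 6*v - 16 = (v - 8)*(v + 2)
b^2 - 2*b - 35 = (b - 7)*(b + 5)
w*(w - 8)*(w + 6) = w^3 - 2*w^2 - 48*w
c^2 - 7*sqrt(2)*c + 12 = (c - 6*sqrt(2))*(c - sqrt(2))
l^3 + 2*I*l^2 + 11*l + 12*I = (l - 3*I)*(l + I)*(l + 4*I)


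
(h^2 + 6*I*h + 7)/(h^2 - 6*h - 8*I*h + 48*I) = (h^2 + 6*I*h + 7)/(h^2 - 6*h - 8*I*h + 48*I)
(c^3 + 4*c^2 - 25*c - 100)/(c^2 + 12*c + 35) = (c^2 - c - 20)/(c + 7)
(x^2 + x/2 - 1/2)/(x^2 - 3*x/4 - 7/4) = 2*(2*x - 1)/(4*x - 7)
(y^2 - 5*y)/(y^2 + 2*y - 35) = y/(y + 7)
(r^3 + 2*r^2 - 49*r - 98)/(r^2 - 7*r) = r + 9 + 14/r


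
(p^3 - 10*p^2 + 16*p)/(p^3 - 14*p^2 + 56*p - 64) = p/(p - 4)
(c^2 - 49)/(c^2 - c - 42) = (c + 7)/(c + 6)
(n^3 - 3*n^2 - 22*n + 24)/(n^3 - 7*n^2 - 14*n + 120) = (n - 1)/(n - 5)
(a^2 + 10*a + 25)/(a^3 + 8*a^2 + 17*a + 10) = (a + 5)/(a^2 + 3*a + 2)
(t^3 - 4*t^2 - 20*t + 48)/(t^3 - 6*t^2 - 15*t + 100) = (t^2 - 8*t + 12)/(t^2 - 10*t + 25)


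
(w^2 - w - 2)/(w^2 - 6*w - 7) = (w - 2)/(w - 7)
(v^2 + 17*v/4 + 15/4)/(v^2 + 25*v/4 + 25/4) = (v + 3)/(v + 5)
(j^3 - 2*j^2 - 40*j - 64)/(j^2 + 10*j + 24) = (j^2 - 6*j - 16)/(j + 6)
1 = 1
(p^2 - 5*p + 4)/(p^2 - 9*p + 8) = (p - 4)/(p - 8)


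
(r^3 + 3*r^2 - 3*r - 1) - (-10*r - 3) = r^3 + 3*r^2 + 7*r + 2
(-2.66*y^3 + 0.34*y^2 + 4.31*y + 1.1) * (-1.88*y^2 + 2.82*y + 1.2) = 5.0008*y^5 - 8.1404*y^4 - 10.336*y^3 + 10.4942*y^2 + 8.274*y + 1.32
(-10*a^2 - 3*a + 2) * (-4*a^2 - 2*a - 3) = 40*a^4 + 32*a^3 + 28*a^2 + 5*a - 6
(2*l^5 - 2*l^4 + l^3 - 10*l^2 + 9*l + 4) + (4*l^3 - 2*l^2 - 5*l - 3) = 2*l^5 - 2*l^4 + 5*l^3 - 12*l^2 + 4*l + 1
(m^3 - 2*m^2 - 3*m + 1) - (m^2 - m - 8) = m^3 - 3*m^2 - 2*m + 9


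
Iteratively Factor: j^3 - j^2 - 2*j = (j - 2)*(j^2 + j) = (j - 2)*(j + 1)*(j)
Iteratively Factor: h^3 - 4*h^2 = (h - 4)*(h^2) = h*(h - 4)*(h)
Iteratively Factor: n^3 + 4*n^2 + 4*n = (n + 2)*(n^2 + 2*n) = (n + 2)^2*(n)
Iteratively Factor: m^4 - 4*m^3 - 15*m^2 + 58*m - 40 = (m - 5)*(m^3 + m^2 - 10*m + 8) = (m - 5)*(m + 4)*(m^2 - 3*m + 2) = (m - 5)*(m - 2)*(m + 4)*(m - 1)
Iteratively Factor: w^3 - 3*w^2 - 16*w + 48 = (w - 3)*(w^2 - 16) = (w - 4)*(w - 3)*(w + 4)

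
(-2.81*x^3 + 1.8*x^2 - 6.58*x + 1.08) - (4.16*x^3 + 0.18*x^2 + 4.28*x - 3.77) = -6.97*x^3 + 1.62*x^2 - 10.86*x + 4.85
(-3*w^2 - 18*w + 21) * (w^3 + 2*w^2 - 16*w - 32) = -3*w^5 - 24*w^4 + 33*w^3 + 426*w^2 + 240*w - 672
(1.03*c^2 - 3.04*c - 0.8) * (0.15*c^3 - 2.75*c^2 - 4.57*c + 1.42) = 0.1545*c^5 - 3.2885*c^4 + 3.5329*c^3 + 17.5554*c^2 - 0.660799999999999*c - 1.136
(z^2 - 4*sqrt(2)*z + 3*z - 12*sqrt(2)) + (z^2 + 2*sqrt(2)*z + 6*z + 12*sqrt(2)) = 2*z^2 - 2*sqrt(2)*z + 9*z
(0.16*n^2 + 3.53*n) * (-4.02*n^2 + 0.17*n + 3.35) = -0.6432*n^4 - 14.1634*n^3 + 1.1361*n^2 + 11.8255*n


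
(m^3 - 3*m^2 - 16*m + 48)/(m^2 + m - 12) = m - 4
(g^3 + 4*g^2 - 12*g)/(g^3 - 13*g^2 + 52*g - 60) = g*(g + 6)/(g^2 - 11*g + 30)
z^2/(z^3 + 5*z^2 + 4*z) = z/(z^2 + 5*z + 4)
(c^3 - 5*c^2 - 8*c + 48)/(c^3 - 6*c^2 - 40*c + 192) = (c^2 - c - 12)/(c^2 - 2*c - 48)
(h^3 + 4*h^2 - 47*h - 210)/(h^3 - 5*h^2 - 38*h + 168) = (h + 5)/(h - 4)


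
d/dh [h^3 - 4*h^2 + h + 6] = 3*h^2 - 8*h + 1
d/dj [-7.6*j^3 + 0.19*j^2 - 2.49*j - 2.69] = -22.8*j^2 + 0.38*j - 2.49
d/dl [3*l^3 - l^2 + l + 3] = 9*l^2 - 2*l + 1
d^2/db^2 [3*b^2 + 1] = 6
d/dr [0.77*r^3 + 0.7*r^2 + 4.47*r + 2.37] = 2.31*r^2 + 1.4*r + 4.47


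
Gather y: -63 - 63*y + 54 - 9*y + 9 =-72*y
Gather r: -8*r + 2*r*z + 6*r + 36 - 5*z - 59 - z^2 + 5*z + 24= r*(2*z - 2) - z^2 + 1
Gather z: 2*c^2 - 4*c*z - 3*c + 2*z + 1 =2*c^2 - 3*c + z*(2 - 4*c) + 1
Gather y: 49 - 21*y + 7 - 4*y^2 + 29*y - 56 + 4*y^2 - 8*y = 0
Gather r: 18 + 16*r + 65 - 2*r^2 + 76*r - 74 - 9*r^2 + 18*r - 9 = -11*r^2 + 110*r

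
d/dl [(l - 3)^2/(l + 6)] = (l^2 + 12*l - 45)/(l^2 + 12*l + 36)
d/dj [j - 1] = 1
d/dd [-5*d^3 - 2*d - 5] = -15*d^2 - 2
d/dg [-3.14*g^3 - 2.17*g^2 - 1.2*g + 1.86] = -9.42*g^2 - 4.34*g - 1.2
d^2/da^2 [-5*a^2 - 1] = -10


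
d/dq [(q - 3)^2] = 2*q - 6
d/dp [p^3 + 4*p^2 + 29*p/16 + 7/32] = 3*p^2 + 8*p + 29/16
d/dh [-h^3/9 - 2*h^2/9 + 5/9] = h*(-3*h - 4)/9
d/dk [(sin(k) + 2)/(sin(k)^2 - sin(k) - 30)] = (-4*sin(k) + cos(k)^2 - 29)*cos(k)/(sin(k) + cos(k)^2 + 29)^2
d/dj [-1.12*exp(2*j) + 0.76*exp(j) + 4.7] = (0.76 - 2.24*exp(j))*exp(j)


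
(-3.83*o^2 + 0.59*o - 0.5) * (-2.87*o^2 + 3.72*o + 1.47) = 10.9921*o^4 - 15.9409*o^3 - 2.0003*o^2 - 0.9927*o - 0.735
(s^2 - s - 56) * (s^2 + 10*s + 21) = s^4 + 9*s^3 - 45*s^2 - 581*s - 1176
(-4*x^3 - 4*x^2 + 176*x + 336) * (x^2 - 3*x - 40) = -4*x^5 + 8*x^4 + 348*x^3 - 32*x^2 - 8048*x - 13440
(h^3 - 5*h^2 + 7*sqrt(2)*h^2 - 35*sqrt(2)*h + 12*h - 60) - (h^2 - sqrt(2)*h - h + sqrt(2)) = h^3 - 6*h^2 + 7*sqrt(2)*h^2 - 34*sqrt(2)*h + 13*h - 60 - sqrt(2)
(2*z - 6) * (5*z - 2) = 10*z^2 - 34*z + 12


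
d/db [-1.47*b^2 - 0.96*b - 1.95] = -2.94*b - 0.96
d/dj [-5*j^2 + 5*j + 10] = 5 - 10*j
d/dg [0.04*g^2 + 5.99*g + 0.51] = 0.08*g + 5.99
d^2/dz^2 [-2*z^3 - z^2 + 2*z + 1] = -12*z - 2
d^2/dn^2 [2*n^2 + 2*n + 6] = 4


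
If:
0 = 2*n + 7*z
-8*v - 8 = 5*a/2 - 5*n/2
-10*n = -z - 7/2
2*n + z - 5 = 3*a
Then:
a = -53/36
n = 49/144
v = -111/256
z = -7/72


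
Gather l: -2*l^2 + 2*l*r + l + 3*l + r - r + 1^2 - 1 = -2*l^2 + l*(2*r + 4)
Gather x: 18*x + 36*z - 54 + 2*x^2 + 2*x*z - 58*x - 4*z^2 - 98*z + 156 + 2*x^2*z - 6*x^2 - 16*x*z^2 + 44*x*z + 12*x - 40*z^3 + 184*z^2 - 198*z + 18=x^2*(2*z - 4) + x*(-16*z^2 + 46*z - 28) - 40*z^3 + 180*z^2 - 260*z + 120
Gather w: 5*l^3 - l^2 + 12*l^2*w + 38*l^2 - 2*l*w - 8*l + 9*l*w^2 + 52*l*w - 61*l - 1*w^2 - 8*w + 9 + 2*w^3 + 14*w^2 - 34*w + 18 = 5*l^3 + 37*l^2 - 69*l + 2*w^3 + w^2*(9*l + 13) + w*(12*l^2 + 50*l - 42) + 27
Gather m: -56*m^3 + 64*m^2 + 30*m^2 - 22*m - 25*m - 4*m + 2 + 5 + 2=-56*m^3 + 94*m^2 - 51*m + 9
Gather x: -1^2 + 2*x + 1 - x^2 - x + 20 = -x^2 + x + 20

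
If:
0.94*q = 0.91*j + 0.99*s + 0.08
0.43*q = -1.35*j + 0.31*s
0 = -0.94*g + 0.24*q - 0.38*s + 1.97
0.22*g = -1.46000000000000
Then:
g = -6.64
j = -4.58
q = 54.97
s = 56.32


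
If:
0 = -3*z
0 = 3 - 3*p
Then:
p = 1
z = 0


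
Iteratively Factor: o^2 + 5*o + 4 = (o + 1)*(o + 4)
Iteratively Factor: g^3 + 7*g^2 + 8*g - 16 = (g + 4)*(g^2 + 3*g - 4) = (g + 4)^2*(g - 1)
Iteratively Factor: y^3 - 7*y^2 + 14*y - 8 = (y - 1)*(y^2 - 6*y + 8) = (y - 2)*(y - 1)*(y - 4)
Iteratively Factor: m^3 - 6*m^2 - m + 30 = (m + 2)*(m^2 - 8*m + 15) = (m - 5)*(m + 2)*(m - 3)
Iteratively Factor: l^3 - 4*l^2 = (l)*(l^2 - 4*l) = l*(l - 4)*(l)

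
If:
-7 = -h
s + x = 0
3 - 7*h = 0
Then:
No Solution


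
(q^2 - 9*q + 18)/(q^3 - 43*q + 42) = (q - 3)/(q^2 + 6*q - 7)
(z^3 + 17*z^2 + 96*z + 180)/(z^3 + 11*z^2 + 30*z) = (z + 6)/z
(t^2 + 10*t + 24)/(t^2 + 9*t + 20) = (t + 6)/(t + 5)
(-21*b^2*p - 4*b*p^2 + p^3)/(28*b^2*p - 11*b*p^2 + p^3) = (3*b + p)/(-4*b + p)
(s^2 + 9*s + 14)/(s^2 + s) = (s^2 + 9*s + 14)/(s*(s + 1))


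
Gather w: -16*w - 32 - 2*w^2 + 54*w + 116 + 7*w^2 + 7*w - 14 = 5*w^2 + 45*w + 70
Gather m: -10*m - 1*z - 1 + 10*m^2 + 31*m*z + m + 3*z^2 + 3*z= 10*m^2 + m*(31*z - 9) + 3*z^2 + 2*z - 1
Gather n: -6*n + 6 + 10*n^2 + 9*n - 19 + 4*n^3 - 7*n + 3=4*n^3 + 10*n^2 - 4*n - 10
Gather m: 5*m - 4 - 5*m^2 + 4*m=-5*m^2 + 9*m - 4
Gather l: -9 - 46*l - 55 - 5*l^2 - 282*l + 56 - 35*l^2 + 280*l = -40*l^2 - 48*l - 8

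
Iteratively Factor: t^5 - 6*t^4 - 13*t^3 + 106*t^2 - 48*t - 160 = (t - 5)*(t^4 - t^3 - 18*t^2 + 16*t + 32) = (t - 5)*(t + 4)*(t^3 - 5*t^2 + 2*t + 8) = (t - 5)*(t - 4)*(t + 4)*(t^2 - t - 2) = (t - 5)*(t - 4)*(t - 2)*(t + 4)*(t + 1)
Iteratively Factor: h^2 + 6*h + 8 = (h + 2)*(h + 4)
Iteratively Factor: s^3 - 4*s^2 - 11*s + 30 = (s - 2)*(s^2 - 2*s - 15) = (s - 5)*(s - 2)*(s + 3)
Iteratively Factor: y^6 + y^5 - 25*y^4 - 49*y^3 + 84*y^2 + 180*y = (y + 3)*(y^5 - 2*y^4 - 19*y^3 + 8*y^2 + 60*y) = y*(y + 3)*(y^4 - 2*y^3 - 19*y^2 + 8*y + 60) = y*(y - 2)*(y + 3)*(y^3 - 19*y - 30) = y*(y - 5)*(y - 2)*(y + 3)*(y^2 + 5*y + 6) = y*(y - 5)*(y - 2)*(y + 3)^2*(y + 2)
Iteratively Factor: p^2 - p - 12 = (p + 3)*(p - 4)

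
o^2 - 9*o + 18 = (o - 6)*(o - 3)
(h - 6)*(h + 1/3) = h^2 - 17*h/3 - 2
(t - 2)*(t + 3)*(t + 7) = t^3 + 8*t^2 + t - 42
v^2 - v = v*(v - 1)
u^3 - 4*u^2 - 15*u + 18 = (u - 6)*(u - 1)*(u + 3)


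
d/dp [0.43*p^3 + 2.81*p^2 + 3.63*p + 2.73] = 1.29*p^2 + 5.62*p + 3.63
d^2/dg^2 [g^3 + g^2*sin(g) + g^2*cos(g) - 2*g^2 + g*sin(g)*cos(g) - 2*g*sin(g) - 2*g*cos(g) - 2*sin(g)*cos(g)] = -sqrt(2)*g^2*sin(g + pi/4) - 2*g*sin(g) - 2*g*sin(2*g) + 6*g*cos(g) + 6*g + 6*sin(g) + 4*sin(2*g) - 2*cos(g) + 2*cos(2*g) - 4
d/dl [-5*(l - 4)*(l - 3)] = 35 - 10*l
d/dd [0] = 0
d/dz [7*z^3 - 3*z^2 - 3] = 3*z*(7*z - 2)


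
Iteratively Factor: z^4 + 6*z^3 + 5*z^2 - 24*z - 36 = (z + 3)*(z^3 + 3*z^2 - 4*z - 12) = (z - 2)*(z + 3)*(z^2 + 5*z + 6) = (z - 2)*(z + 3)^2*(z + 2)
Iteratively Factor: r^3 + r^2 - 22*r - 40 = (r + 4)*(r^2 - 3*r - 10) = (r - 5)*(r + 4)*(r + 2)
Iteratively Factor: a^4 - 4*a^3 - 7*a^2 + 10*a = (a - 5)*(a^3 + a^2 - 2*a) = (a - 5)*(a + 2)*(a^2 - a) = (a - 5)*(a - 1)*(a + 2)*(a)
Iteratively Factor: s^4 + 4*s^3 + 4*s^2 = (s)*(s^3 + 4*s^2 + 4*s) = s*(s + 2)*(s^2 + 2*s) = s*(s + 2)^2*(s)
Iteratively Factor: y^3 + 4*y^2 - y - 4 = (y - 1)*(y^2 + 5*y + 4) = (y - 1)*(y + 1)*(y + 4)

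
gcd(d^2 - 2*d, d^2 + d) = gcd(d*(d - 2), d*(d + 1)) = d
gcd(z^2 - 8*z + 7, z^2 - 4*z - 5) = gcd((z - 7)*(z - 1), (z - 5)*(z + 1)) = 1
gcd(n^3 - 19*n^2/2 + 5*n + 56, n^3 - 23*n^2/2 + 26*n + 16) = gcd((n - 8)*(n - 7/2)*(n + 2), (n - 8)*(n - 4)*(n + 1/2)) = n - 8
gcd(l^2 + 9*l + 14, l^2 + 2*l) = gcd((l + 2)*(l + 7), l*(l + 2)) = l + 2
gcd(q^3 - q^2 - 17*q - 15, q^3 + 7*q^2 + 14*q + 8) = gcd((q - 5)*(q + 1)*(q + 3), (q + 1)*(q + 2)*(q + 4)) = q + 1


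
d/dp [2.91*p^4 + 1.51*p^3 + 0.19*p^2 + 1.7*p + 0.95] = 11.64*p^3 + 4.53*p^2 + 0.38*p + 1.7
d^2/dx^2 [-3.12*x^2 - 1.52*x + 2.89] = -6.24000000000000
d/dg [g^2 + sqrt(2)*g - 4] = 2*g + sqrt(2)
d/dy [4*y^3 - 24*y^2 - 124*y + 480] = 12*y^2 - 48*y - 124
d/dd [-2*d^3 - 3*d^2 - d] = -6*d^2 - 6*d - 1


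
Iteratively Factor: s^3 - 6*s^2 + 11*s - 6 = (s - 2)*(s^2 - 4*s + 3) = (s - 2)*(s - 1)*(s - 3)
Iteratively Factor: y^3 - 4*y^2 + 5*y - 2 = (y - 1)*(y^2 - 3*y + 2) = (y - 2)*(y - 1)*(y - 1)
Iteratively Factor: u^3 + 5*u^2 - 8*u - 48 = (u - 3)*(u^2 + 8*u + 16) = (u - 3)*(u + 4)*(u + 4)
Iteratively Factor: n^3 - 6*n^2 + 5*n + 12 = (n + 1)*(n^2 - 7*n + 12) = (n - 3)*(n + 1)*(n - 4)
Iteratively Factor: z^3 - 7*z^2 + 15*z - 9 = (z - 3)*(z^2 - 4*z + 3) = (z - 3)^2*(z - 1)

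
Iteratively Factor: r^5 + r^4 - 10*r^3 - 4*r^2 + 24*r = (r)*(r^4 + r^3 - 10*r^2 - 4*r + 24) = r*(r - 2)*(r^3 + 3*r^2 - 4*r - 12) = r*(r - 2)*(r + 3)*(r^2 - 4) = r*(r - 2)^2*(r + 3)*(r + 2)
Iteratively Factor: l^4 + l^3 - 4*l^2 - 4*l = (l + 2)*(l^3 - l^2 - 2*l) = (l + 1)*(l + 2)*(l^2 - 2*l) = (l - 2)*(l + 1)*(l + 2)*(l)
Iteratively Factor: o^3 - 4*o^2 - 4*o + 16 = (o - 2)*(o^2 - 2*o - 8) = (o - 2)*(o + 2)*(o - 4)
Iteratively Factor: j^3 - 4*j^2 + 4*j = (j)*(j^2 - 4*j + 4) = j*(j - 2)*(j - 2)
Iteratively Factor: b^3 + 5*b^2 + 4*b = (b + 1)*(b^2 + 4*b) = b*(b + 1)*(b + 4)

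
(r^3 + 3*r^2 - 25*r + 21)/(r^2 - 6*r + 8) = (r^3 + 3*r^2 - 25*r + 21)/(r^2 - 6*r + 8)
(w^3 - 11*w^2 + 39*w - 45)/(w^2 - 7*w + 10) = (w^2 - 6*w + 9)/(w - 2)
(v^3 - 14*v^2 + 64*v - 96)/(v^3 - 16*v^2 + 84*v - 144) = (v - 4)/(v - 6)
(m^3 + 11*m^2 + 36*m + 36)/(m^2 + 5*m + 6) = m + 6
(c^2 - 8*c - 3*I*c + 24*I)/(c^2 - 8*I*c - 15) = (c - 8)/(c - 5*I)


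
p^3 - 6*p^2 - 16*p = p*(p - 8)*(p + 2)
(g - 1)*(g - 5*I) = g^2 - g - 5*I*g + 5*I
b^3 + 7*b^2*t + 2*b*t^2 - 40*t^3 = (b - 2*t)*(b + 4*t)*(b + 5*t)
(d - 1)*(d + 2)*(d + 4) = d^3 + 5*d^2 + 2*d - 8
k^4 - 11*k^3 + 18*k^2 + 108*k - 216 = (k - 6)^2*(k - 2)*(k + 3)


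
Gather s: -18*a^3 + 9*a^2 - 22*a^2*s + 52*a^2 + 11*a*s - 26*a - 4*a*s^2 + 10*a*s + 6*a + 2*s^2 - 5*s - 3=-18*a^3 + 61*a^2 - 20*a + s^2*(2 - 4*a) + s*(-22*a^2 + 21*a - 5) - 3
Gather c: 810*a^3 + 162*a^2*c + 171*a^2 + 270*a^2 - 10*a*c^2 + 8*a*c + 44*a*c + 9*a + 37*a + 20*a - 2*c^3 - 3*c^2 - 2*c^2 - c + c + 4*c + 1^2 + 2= 810*a^3 + 441*a^2 + 66*a - 2*c^3 + c^2*(-10*a - 5) + c*(162*a^2 + 52*a + 4) + 3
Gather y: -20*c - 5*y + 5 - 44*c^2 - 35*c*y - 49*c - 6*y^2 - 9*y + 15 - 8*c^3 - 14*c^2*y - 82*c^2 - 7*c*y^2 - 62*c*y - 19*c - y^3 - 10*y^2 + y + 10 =-8*c^3 - 126*c^2 - 88*c - y^3 + y^2*(-7*c - 16) + y*(-14*c^2 - 97*c - 13) + 30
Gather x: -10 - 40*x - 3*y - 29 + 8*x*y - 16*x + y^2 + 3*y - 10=x*(8*y - 56) + y^2 - 49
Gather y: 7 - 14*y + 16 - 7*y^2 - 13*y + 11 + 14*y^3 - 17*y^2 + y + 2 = 14*y^3 - 24*y^2 - 26*y + 36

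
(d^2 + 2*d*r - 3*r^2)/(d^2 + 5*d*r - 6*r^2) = (d + 3*r)/(d + 6*r)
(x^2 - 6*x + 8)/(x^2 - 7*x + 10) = (x - 4)/(x - 5)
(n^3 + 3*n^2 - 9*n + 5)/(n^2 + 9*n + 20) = (n^2 - 2*n + 1)/(n + 4)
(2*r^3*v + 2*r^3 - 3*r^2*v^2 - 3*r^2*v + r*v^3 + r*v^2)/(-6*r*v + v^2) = r*(-2*r^2*v - 2*r^2 + 3*r*v^2 + 3*r*v - v^3 - v^2)/(v*(6*r - v))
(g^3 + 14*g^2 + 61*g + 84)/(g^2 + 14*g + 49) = (g^2 + 7*g + 12)/(g + 7)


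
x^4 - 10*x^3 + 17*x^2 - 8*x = x*(x - 8)*(x - 1)^2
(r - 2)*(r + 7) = r^2 + 5*r - 14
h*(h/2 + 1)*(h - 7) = h^3/2 - 5*h^2/2 - 7*h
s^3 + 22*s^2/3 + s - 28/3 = (s - 1)*(s + 4/3)*(s + 7)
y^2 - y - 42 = (y - 7)*(y + 6)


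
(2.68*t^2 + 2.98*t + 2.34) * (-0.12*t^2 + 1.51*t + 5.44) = -0.3216*t^4 + 3.6892*t^3 + 18.7982*t^2 + 19.7446*t + 12.7296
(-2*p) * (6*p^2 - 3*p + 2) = -12*p^3 + 6*p^2 - 4*p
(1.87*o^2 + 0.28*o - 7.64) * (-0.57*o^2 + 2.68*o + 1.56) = -1.0659*o^4 + 4.852*o^3 + 8.0224*o^2 - 20.0384*o - 11.9184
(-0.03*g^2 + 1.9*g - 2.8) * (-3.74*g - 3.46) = 0.1122*g^3 - 7.0022*g^2 + 3.898*g + 9.688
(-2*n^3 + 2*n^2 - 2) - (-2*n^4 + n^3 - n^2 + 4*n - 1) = 2*n^4 - 3*n^3 + 3*n^2 - 4*n - 1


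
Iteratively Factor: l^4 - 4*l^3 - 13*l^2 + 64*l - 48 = (l + 4)*(l^3 - 8*l^2 + 19*l - 12) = (l - 4)*(l + 4)*(l^2 - 4*l + 3) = (l - 4)*(l - 1)*(l + 4)*(l - 3)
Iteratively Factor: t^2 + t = (t)*(t + 1)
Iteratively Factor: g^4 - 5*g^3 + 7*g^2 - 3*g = (g)*(g^3 - 5*g^2 + 7*g - 3) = g*(g - 3)*(g^2 - 2*g + 1) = g*(g - 3)*(g - 1)*(g - 1)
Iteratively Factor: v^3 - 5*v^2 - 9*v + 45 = (v - 5)*(v^2 - 9) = (v - 5)*(v - 3)*(v + 3)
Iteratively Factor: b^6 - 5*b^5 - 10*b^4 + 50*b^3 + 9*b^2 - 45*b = (b + 3)*(b^5 - 8*b^4 + 14*b^3 + 8*b^2 - 15*b) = (b + 1)*(b + 3)*(b^4 - 9*b^3 + 23*b^2 - 15*b) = (b - 1)*(b + 1)*(b + 3)*(b^3 - 8*b^2 + 15*b) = b*(b - 1)*(b + 1)*(b + 3)*(b^2 - 8*b + 15) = b*(b - 5)*(b - 1)*(b + 1)*(b + 3)*(b - 3)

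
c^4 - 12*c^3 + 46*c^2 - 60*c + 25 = (c - 5)^2*(c - 1)^2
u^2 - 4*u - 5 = (u - 5)*(u + 1)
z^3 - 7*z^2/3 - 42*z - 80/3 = (z - 8)*(z + 2/3)*(z + 5)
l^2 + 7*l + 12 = (l + 3)*(l + 4)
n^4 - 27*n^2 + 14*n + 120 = (n - 4)*(n - 3)*(n + 2)*(n + 5)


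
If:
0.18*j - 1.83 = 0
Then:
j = 10.17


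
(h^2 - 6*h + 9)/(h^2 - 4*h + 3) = (h - 3)/(h - 1)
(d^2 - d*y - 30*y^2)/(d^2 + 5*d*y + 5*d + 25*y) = (d - 6*y)/(d + 5)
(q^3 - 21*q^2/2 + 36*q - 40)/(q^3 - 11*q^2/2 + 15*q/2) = (q^2 - 8*q + 16)/(q*(q - 3))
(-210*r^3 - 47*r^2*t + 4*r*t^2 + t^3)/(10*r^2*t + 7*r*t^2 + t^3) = (-42*r^2 - r*t + t^2)/(t*(2*r + t))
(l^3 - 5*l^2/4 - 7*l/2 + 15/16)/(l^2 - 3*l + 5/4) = (8*l^2 + 10*l - 3)/(4*(2*l - 1))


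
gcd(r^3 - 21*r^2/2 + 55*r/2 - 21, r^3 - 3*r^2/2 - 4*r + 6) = r^2 - 7*r/2 + 3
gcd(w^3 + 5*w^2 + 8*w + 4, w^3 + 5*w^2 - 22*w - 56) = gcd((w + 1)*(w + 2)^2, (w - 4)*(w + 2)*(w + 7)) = w + 2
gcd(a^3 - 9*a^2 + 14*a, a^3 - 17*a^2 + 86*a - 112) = a^2 - 9*a + 14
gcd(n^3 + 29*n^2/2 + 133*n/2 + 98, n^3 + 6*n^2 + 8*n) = n + 4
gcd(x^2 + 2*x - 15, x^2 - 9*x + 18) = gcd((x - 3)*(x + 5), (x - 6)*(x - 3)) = x - 3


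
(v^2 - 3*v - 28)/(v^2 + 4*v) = (v - 7)/v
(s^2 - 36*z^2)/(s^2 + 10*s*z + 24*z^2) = (s - 6*z)/(s + 4*z)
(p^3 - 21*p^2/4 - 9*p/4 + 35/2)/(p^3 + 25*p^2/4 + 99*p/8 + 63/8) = 2*(p^2 - 7*p + 10)/(2*p^2 + 9*p + 9)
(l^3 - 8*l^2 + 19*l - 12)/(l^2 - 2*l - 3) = (l^2 - 5*l + 4)/(l + 1)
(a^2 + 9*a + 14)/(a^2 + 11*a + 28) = (a + 2)/(a + 4)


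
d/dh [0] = 0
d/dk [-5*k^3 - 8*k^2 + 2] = k*(-15*k - 16)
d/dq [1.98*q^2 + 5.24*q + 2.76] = 3.96*q + 5.24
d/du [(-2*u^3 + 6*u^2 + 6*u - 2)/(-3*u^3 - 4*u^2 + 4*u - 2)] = 2*(13*u^4 + 10*u^3 + 21*u^2 - 20*u - 2)/(9*u^6 + 24*u^5 - 8*u^4 - 20*u^3 + 32*u^2 - 16*u + 4)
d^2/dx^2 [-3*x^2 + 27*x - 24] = -6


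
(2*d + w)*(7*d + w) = 14*d^2 + 9*d*w + w^2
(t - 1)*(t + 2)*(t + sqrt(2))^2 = t^4 + t^3 + 2*sqrt(2)*t^3 + 2*sqrt(2)*t^2 - 4*sqrt(2)*t + 2*t - 4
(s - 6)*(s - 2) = s^2 - 8*s + 12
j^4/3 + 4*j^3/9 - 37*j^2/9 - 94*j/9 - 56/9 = (j/3 + 1/3)*(j - 4)*(j + 2)*(j + 7/3)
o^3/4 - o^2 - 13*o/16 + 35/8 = (o/4 + 1/2)*(o - 7/2)*(o - 5/2)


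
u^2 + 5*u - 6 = (u - 1)*(u + 6)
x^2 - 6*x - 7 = (x - 7)*(x + 1)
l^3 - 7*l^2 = l^2*(l - 7)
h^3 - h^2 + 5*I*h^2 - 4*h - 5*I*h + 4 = (h - 1)*(h + I)*(h + 4*I)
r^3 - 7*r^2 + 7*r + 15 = (r - 5)*(r - 3)*(r + 1)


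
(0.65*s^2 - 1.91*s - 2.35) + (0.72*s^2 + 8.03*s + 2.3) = 1.37*s^2 + 6.12*s - 0.0500000000000003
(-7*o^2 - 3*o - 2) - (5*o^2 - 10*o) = -12*o^2 + 7*o - 2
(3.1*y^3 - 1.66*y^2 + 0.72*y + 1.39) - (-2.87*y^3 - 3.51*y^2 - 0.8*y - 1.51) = 5.97*y^3 + 1.85*y^2 + 1.52*y + 2.9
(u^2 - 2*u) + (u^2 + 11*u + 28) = 2*u^2 + 9*u + 28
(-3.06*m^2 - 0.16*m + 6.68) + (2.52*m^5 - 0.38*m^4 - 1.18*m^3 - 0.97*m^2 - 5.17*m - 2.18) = 2.52*m^5 - 0.38*m^4 - 1.18*m^3 - 4.03*m^2 - 5.33*m + 4.5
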